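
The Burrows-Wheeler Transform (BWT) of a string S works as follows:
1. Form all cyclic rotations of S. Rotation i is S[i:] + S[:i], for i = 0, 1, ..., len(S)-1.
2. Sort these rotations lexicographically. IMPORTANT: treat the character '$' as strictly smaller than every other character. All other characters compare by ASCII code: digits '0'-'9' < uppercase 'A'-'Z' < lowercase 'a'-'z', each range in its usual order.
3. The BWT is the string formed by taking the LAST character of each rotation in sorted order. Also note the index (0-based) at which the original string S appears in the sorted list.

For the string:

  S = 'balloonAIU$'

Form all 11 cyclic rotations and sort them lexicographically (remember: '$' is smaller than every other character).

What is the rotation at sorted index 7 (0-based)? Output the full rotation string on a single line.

Answer: loonAIU$bal

Derivation:
All 11 rotations (rotation i = S[i:]+S[:i]):
  rot[0] = balloonAIU$
  rot[1] = alloonAIU$b
  rot[2] = lloonAIU$ba
  rot[3] = loonAIU$bal
  rot[4] = oonAIU$ball
  rot[5] = onAIU$ballo
  rot[6] = nAIU$balloo
  rot[7] = AIU$balloon
  rot[8] = IU$balloonA
  rot[9] = U$balloonAI
  rot[10] = $balloonAIU
Sorted (with $ < everything):
  sorted[0] = $balloonAIU
  sorted[1] = AIU$balloon
  sorted[2] = IU$balloonA
  sorted[3] = U$balloonAI
  sorted[4] = alloonAIU$b
  sorted[5] = balloonAIU$
  sorted[6] = lloonAIU$ba
  sorted[7] = loonAIU$bal
  sorted[8] = nAIU$balloo
  sorted[9] = onAIU$ballo
  sorted[10] = oonAIU$ball
sorted[7] = loonAIU$bal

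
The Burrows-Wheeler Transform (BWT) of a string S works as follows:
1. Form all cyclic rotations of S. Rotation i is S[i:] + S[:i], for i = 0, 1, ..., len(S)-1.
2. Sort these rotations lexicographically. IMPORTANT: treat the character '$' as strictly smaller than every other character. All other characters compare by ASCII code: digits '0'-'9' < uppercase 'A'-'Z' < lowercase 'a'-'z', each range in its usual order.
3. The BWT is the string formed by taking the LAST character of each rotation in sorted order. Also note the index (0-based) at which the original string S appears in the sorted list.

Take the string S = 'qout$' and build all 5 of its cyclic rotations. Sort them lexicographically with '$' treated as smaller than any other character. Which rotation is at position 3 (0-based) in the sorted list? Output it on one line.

All 5 rotations (rotation i = S[i:]+S[:i]):
  rot[0] = qout$
  rot[1] = out$q
  rot[2] = ut$qo
  rot[3] = t$qou
  rot[4] = $qout
Sorted (with $ < everything):
  sorted[0] = $qout
  sorted[1] = out$q
  sorted[2] = qout$
  sorted[3] = t$qou
  sorted[4] = ut$qo
sorted[3] = t$qou

Answer: t$qou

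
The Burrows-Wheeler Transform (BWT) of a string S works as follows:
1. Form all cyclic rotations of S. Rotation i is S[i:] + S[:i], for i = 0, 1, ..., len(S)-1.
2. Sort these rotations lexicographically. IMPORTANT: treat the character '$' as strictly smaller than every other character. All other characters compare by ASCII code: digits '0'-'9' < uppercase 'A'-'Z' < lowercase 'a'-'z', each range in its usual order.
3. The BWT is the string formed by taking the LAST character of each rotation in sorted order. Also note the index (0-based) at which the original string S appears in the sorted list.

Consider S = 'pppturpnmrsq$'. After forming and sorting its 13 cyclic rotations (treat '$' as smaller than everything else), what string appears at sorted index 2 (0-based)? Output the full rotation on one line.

Answer: nmrsq$pppturp

Derivation:
All 13 rotations (rotation i = S[i:]+S[:i]):
  rot[0] = pppturpnmrsq$
  rot[1] = ppturpnmrsq$p
  rot[2] = pturpnmrsq$pp
  rot[3] = turpnmrsq$ppp
  rot[4] = urpnmrsq$pppt
  rot[5] = rpnmrsq$ppptu
  rot[6] = pnmrsq$ppptur
  rot[7] = nmrsq$pppturp
  rot[8] = mrsq$pppturpn
  rot[9] = rsq$pppturpnm
  rot[10] = sq$pppturpnmr
  rot[11] = q$pppturpnmrs
  rot[12] = $pppturpnmrsq
Sorted (with $ < everything):
  sorted[0] = $pppturpnmrsq
  sorted[1] = mrsq$pppturpn
  sorted[2] = nmrsq$pppturp
  sorted[3] = pnmrsq$ppptur
  sorted[4] = pppturpnmrsq$
  sorted[5] = ppturpnmrsq$p
  sorted[6] = pturpnmrsq$pp
  sorted[7] = q$pppturpnmrs
  sorted[8] = rpnmrsq$ppptu
  sorted[9] = rsq$pppturpnm
  sorted[10] = sq$pppturpnmr
  sorted[11] = turpnmrsq$ppp
  sorted[12] = urpnmrsq$pppt
sorted[2] = nmrsq$pppturp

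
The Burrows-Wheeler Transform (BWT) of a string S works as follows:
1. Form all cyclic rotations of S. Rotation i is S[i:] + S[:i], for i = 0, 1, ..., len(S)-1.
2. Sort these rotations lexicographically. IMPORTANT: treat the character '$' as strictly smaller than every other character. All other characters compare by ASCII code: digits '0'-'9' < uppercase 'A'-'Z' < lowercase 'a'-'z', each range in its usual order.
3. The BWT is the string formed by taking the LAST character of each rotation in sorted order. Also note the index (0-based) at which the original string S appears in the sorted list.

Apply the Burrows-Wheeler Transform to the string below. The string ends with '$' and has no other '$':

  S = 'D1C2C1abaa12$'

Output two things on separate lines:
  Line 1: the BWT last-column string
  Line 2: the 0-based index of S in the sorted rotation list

Answer: 2aDC1C21$ab1a
8

Derivation:
All 13 rotations (rotation i = S[i:]+S[:i]):
  rot[0] = D1C2C1abaa12$
  rot[1] = 1C2C1abaa12$D
  rot[2] = C2C1abaa12$D1
  rot[3] = 2C1abaa12$D1C
  rot[4] = C1abaa12$D1C2
  rot[5] = 1abaa12$D1C2C
  rot[6] = abaa12$D1C2C1
  rot[7] = baa12$D1C2C1a
  rot[8] = aa12$D1C2C1ab
  rot[9] = a12$D1C2C1aba
  rot[10] = 12$D1C2C1abaa
  rot[11] = 2$D1C2C1abaa1
  rot[12] = $D1C2C1abaa12
Sorted (with $ < everything):
  sorted[0] = $D1C2C1abaa12  (last char: '2')
  sorted[1] = 12$D1C2C1abaa  (last char: 'a')
  sorted[2] = 1C2C1abaa12$D  (last char: 'D')
  sorted[3] = 1abaa12$D1C2C  (last char: 'C')
  sorted[4] = 2$D1C2C1abaa1  (last char: '1')
  sorted[5] = 2C1abaa12$D1C  (last char: 'C')
  sorted[6] = C1abaa12$D1C2  (last char: '2')
  sorted[7] = C2C1abaa12$D1  (last char: '1')
  sorted[8] = D1C2C1abaa12$  (last char: '$')
  sorted[9] = a12$D1C2C1aba  (last char: 'a')
  sorted[10] = aa12$D1C2C1ab  (last char: 'b')
  sorted[11] = abaa12$D1C2C1  (last char: '1')
  sorted[12] = baa12$D1C2C1a  (last char: 'a')
Last column: 2aDC1C21$ab1a
Original string S is at sorted index 8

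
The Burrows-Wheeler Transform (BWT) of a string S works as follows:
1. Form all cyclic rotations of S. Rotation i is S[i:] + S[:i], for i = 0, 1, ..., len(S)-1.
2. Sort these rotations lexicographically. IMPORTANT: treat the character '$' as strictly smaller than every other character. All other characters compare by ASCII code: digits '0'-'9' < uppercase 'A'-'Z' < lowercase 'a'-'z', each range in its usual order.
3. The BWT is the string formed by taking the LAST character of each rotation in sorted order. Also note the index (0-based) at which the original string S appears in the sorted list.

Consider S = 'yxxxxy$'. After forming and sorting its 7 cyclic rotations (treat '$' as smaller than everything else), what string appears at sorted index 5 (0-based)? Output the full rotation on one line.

All 7 rotations (rotation i = S[i:]+S[:i]):
  rot[0] = yxxxxy$
  rot[1] = xxxxy$y
  rot[2] = xxxy$yx
  rot[3] = xxy$yxx
  rot[4] = xy$yxxx
  rot[5] = y$yxxxx
  rot[6] = $yxxxxy
Sorted (with $ < everything):
  sorted[0] = $yxxxxy
  sorted[1] = xxxxy$y
  sorted[2] = xxxy$yx
  sorted[3] = xxy$yxx
  sorted[4] = xy$yxxx
  sorted[5] = y$yxxxx
  sorted[6] = yxxxxy$
sorted[5] = y$yxxxx

Answer: y$yxxxx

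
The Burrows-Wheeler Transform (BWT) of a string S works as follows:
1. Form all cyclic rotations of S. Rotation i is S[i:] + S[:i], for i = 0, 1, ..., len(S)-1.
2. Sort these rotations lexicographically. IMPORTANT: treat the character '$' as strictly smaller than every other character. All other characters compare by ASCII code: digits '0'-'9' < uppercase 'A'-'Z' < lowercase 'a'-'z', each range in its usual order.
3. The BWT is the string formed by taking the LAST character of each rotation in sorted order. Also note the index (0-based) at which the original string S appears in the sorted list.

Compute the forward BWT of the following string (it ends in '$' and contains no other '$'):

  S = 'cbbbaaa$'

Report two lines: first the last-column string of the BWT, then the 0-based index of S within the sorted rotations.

All 8 rotations (rotation i = S[i:]+S[:i]):
  rot[0] = cbbbaaa$
  rot[1] = bbbaaa$c
  rot[2] = bbaaa$cb
  rot[3] = baaa$cbb
  rot[4] = aaa$cbbb
  rot[5] = aa$cbbba
  rot[6] = a$cbbbaa
  rot[7] = $cbbbaaa
Sorted (with $ < everything):
  sorted[0] = $cbbbaaa  (last char: 'a')
  sorted[1] = a$cbbbaa  (last char: 'a')
  sorted[2] = aa$cbbba  (last char: 'a')
  sorted[3] = aaa$cbbb  (last char: 'b')
  sorted[4] = baaa$cbb  (last char: 'b')
  sorted[5] = bbaaa$cb  (last char: 'b')
  sorted[6] = bbbaaa$c  (last char: 'c')
  sorted[7] = cbbbaaa$  (last char: '$')
Last column: aaabbbc$
Original string S is at sorted index 7

Answer: aaabbbc$
7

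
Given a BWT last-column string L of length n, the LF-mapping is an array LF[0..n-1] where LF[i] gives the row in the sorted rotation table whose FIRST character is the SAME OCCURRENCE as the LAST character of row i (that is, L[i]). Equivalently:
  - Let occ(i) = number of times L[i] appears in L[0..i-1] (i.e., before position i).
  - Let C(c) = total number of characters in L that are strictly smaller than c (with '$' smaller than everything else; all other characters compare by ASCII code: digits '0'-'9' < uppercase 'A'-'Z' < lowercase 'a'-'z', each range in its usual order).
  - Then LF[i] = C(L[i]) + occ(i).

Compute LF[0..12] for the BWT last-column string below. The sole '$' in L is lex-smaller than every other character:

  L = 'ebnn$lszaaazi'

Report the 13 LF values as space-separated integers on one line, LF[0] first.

Answer: 5 4 8 9 0 7 10 11 1 2 3 12 6

Derivation:
Char counts: '$':1, 'a':3, 'b':1, 'e':1, 'i':1, 'l':1, 'n':2, 's':1, 'z':2
C (first-col start): C('$')=0, C('a')=1, C('b')=4, C('e')=5, C('i')=6, C('l')=7, C('n')=8, C('s')=10, C('z')=11
L[0]='e': occ=0, LF[0]=C('e')+0=5+0=5
L[1]='b': occ=0, LF[1]=C('b')+0=4+0=4
L[2]='n': occ=0, LF[2]=C('n')+0=8+0=8
L[3]='n': occ=1, LF[3]=C('n')+1=8+1=9
L[4]='$': occ=0, LF[4]=C('$')+0=0+0=0
L[5]='l': occ=0, LF[5]=C('l')+0=7+0=7
L[6]='s': occ=0, LF[6]=C('s')+0=10+0=10
L[7]='z': occ=0, LF[7]=C('z')+0=11+0=11
L[8]='a': occ=0, LF[8]=C('a')+0=1+0=1
L[9]='a': occ=1, LF[9]=C('a')+1=1+1=2
L[10]='a': occ=2, LF[10]=C('a')+2=1+2=3
L[11]='z': occ=1, LF[11]=C('z')+1=11+1=12
L[12]='i': occ=0, LF[12]=C('i')+0=6+0=6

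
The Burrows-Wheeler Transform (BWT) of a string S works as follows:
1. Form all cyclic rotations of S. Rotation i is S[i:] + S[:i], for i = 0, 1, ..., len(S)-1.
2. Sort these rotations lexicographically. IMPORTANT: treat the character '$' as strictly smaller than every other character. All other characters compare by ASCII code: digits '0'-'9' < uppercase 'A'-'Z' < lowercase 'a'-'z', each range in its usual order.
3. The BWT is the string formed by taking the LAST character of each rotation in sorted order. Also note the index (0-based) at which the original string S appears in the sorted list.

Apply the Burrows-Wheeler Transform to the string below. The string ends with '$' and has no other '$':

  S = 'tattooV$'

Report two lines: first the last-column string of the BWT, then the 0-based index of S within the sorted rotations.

Answer: Votot$ta
5

Derivation:
All 8 rotations (rotation i = S[i:]+S[:i]):
  rot[0] = tattooV$
  rot[1] = attooV$t
  rot[2] = ttooV$ta
  rot[3] = tooV$tat
  rot[4] = ooV$tatt
  rot[5] = oV$tatto
  rot[6] = V$tattoo
  rot[7] = $tattooV
Sorted (with $ < everything):
  sorted[0] = $tattooV  (last char: 'V')
  sorted[1] = V$tattoo  (last char: 'o')
  sorted[2] = attooV$t  (last char: 't')
  sorted[3] = oV$tatto  (last char: 'o')
  sorted[4] = ooV$tatt  (last char: 't')
  sorted[5] = tattooV$  (last char: '$')
  sorted[6] = tooV$tat  (last char: 't')
  sorted[7] = ttooV$ta  (last char: 'a')
Last column: Votot$ta
Original string S is at sorted index 5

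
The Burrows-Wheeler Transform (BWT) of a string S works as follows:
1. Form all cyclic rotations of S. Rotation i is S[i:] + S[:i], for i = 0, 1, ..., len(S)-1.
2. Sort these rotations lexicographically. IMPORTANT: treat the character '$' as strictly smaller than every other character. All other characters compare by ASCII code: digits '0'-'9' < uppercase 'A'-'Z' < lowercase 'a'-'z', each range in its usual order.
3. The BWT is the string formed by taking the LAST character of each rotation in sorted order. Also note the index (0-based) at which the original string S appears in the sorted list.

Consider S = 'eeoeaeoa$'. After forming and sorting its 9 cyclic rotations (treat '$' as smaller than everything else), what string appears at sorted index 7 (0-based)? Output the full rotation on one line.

All 9 rotations (rotation i = S[i:]+S[:i]):
  rot[0] = eeoeaeoa$
  rot[1] = eoeaeoa$e
  rot[2] = oeaeoa$ee
  rot[3] = eaeoa$eeo
  rot[4] = aeoa$eeoe
  rot[5] = eoa$eeoea
  rot[6] = oa$eeoeae
  rot[7] = a$eeoeaeo
  rot[8] = $eeoeaeoa
Sorted (with $ < everything):
  sorted[0] = $eeoeaeoa
  sorted[1] = a$eeoeaeo
  sorted[2] = aeoa$eeoe
  sorted[3] = eaeoa$eeo
  sorted[4] = eeoeaeoa$
  sorted[5] = eoa$eeoea
  sorted[6] = eoeaeoa$e
  sorted[7] = oa$eeoeae
  sorted[8] = oeaeoa$ee
sorted[7] = oa$eeoeae

Answer: oa$eeoeae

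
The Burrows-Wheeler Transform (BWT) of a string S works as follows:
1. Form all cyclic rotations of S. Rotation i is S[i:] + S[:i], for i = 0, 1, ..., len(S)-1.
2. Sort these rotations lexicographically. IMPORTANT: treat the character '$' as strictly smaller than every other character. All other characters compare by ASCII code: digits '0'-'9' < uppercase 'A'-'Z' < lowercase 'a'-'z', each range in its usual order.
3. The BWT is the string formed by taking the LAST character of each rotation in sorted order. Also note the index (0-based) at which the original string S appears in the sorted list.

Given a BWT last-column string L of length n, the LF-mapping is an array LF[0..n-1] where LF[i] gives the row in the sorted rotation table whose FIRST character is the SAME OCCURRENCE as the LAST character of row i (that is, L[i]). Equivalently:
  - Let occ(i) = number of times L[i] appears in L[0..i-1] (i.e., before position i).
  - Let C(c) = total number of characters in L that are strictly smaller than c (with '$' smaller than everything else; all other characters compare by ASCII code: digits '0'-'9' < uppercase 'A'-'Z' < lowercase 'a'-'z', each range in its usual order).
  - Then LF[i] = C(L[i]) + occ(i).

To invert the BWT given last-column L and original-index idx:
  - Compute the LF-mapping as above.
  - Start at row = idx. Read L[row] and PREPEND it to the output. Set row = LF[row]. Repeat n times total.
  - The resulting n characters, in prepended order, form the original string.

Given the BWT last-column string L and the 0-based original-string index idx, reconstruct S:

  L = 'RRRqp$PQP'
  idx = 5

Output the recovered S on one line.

LF mapping: 4 5 6 8 7 0 1 3 2
Walk LF starting at row 5, prepending L[row]:
  step 1: row=5, L[5]='$', prepend. Next row=LF[5]=0
  step 2: row=0, L[0]='R', prepend. Next row=LF[0]=4
  step 3: row=4, L[4]='p', prepend. Next row=LF[4]=7
  step 4: row=7, L[7]='Q', prepend. Next row=LF[7]=3
  step 5: row=3, L[3]='q', prepend. Next row=LF[3]=8
  step 6: row=8, L[8]='P', prepend. Next row=LF[8]=2
  step 7: row=2, L[2]='R', prepend. Next row=LF[2]=6
  step 8: row=6, L[6]='P', prepend. Next row=LF[6]=1
  step 9: row=1, L[1]='R', prepend. Next row=LF[1]=5
Reversed output: RPRPqQpR$

Answer: RPRPqQpR$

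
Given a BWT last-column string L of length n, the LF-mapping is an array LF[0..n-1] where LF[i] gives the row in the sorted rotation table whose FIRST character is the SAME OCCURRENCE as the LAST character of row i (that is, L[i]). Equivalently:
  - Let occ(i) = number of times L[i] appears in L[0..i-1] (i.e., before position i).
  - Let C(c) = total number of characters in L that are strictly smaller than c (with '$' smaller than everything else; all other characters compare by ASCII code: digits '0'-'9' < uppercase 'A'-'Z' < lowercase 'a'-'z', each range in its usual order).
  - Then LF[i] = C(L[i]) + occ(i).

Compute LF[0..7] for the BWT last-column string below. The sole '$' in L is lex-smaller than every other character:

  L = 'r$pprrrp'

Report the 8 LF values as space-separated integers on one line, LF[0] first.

Char counts: '$':1, 'p':3, 'r':4
C (first-col start): C('$')=0, C('p')=1, C('r')=4
L[0]='r': occ=0, LF[0]=C('r')+0=4+0=4
L[1]='$': occ=0, LF[1]=C('$')+0=0+0=0
L[2]='p': occ=0, LF[2]=C('p')+0=1+0=1
L[3]='p': occ=1, LF[3]=C('p')+1=1+1=2
L[4]='r': occ=1, LF[4]=C('r')+1=4+1=5
L[5]='r': occ=2, LF[5]=C('r')+2=4+2=6
L[6]='r': occ=3, LF[6]=C('r')+3=4+3=7
L[7]='p': occ=2, LF[7]=C('p')+2=1+2=3

Answer: 4 0 1 2 5 6 7 3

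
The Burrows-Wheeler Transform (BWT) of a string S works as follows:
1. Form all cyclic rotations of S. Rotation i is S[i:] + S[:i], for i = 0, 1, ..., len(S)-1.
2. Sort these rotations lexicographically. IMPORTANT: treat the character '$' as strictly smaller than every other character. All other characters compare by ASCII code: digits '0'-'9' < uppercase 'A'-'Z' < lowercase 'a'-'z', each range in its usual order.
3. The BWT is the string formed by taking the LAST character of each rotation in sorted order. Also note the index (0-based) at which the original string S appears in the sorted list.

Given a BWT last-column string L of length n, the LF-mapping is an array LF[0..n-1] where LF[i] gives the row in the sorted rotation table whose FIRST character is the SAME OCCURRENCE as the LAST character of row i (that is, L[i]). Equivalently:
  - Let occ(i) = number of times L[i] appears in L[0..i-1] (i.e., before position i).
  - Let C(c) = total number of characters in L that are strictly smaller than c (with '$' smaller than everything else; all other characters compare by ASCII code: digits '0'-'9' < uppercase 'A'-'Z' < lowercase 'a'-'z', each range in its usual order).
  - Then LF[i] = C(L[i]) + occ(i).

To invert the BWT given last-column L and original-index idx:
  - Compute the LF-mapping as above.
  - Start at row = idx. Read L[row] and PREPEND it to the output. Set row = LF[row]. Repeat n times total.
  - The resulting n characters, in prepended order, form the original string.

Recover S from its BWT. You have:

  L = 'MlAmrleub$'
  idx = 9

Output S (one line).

Answer: umbrellAM$

Derivation:
LF mapping: 2 5 1 7 8 6 4 9 3 0
Walk LF starting at row 9, prepending L[row]:
  step 1: row=9, L[9]='$', prepend. Next row=LF[9]=0
  step 2: row=0, L[0]='M', prepend. Next row=LF[0]=2
  step 3: row=2, L[2]='A', prepend. Next row=LF[2]=1
  step 4: row=1, L[1]='l', prepend. Next row=LF[1]=5
  step 5: row=5, L[5]='l', prepend. Next row=LF[5]=6
  step 6: row=6, L[6]='e', prepend. Next row=LF[6]=4
  step 7: row=4, L[4]='r', prepend. Next row=LF[4]=8
  step 8: row=8, L[8]='b', prepend. Next row=LF[8]=3
  step 9: row=3, L[3]='m', prepend. Next row=LF[3]=7
  step 10: row=7, L[7]='u', prepend. Next row=LF[7]=9
Reversed output: umbrellAM$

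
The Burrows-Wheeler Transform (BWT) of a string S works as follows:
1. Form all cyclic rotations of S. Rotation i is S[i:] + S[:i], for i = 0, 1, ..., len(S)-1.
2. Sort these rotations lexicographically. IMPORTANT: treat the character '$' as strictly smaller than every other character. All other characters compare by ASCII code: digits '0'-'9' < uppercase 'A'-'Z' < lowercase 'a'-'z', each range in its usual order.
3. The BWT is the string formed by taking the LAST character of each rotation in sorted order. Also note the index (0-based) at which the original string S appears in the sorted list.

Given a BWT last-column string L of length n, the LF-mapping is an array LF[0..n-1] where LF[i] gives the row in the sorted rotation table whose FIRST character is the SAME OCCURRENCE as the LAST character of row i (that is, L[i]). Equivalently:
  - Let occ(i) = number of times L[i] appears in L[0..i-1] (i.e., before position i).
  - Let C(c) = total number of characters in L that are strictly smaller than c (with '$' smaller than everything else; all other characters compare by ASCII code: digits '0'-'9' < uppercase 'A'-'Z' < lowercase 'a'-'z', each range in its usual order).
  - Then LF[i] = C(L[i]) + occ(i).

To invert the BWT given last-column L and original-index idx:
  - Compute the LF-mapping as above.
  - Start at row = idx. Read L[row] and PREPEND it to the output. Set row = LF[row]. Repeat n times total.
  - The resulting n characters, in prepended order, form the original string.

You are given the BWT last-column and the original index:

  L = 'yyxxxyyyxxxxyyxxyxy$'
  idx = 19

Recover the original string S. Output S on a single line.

Answer: yyyyxxxxxyxxyyxxyxy$

Derivation:
LF mapping: 11 12 1 2 3 13 14 15 4 5 6 7 16 17 8 9 18 10 19 0
Walk LF starting at row 19, prepending L[row]:
  step 1: row=19, L[19]='$', prepend. Next row=LF[19]=0
  step 2: row=0, L[0]='y', prepend. Next row=LF[0]=11
  step 3: row=11, L[11]='x', prepend. Next row=LF[11]=7
  step 4: row=7, L[7]='y', prepend. Next row=LF[7]=15
  step 5: row=15, L[15]='x', prepend. Next row=LF[15]=9
  step 6: row=9, L[9]='x', prepend. Next row=LF[9]=5
  step 7: row=5, L[5]='y', prepend. Next row=LF[5]=13
  step 8: row=13, L[13]='y', prepend. Next row=LF[13]=17
  step 9: row=17, L[17]='x', prepend. Next row=LF[17]=10
  step 10: row=10, L[10]='x', prepend. Next row=LF[10]=6
  step 11: row=6, L[6]='y', prepend. Next row=LF[6]=14
  step 12: row=14, L[14]='x', prepend. Next row=LF[14]=8
  step 13: row=8, L[8]='x', prepend. Next row=LF[8]=4
  step 14: row=4, L[4]='x', prepend. Next row=LF[4]=3
  step 15: row=3, L[3]='x', prepend. Next row=LF[3]=2
  step 16: row=2, L[2]='x', prepend. Next row=LF[2]=1
  step 17: row=1, L[1]='y', prepend. Next row=LF[1]=12
  step 18: row=12, L[12]='y', prepend. Next row=LF[12]=16
  step 19: row=16, L[16]='y', prepend. Next row=LF[16]=18
  step 20: row=18, L[18]='y', prepend. Next row=LF[18]=19
Reversed output: yyyyxxxxxyxxyyxxyxy$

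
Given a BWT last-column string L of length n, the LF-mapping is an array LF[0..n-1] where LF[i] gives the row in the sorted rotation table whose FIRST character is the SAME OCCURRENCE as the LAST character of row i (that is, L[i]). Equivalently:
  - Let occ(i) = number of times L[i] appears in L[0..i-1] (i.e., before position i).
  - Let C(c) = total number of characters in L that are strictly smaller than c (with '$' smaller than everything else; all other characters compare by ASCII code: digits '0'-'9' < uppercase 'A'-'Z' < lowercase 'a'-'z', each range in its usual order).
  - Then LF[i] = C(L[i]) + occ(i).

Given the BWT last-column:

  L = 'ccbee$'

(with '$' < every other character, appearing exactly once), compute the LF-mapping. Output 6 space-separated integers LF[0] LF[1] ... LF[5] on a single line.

Answer: 2 3 1 4 5 0

Derivation:
Char counts: '$':1, 'b':1, 'c':2, 'e':2
C (first-col start): C('$')=0, C('b')=1, C('c')=2, C('e')=4
L[0]='c': occ=0, LF[0]=C('c')+0=2+0=2
L[1]='c': occ=1, LF[1]=C('c')+1=2+1=3
L[2]='b': occ=0, LF[2]=C('b')+0=1+0=1
L[3]='e': occ=0, LF[3]=C('e')+0=4+0=4
L[4]='e': occ=1, LF[4]=C('e')+1=4+1=5
L[5]='$': occ=0, LF[5]=C('$')+0=0+0=0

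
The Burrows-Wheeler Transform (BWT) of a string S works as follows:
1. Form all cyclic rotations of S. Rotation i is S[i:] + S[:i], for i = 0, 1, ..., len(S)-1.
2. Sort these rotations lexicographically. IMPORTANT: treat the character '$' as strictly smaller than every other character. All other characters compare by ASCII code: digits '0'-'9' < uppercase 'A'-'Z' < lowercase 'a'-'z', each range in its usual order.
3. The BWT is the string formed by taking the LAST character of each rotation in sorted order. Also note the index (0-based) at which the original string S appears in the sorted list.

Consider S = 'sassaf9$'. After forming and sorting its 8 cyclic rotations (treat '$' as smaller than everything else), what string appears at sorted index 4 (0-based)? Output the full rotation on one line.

Answer: f9$sassa

Derivation:
All 8 rotations (rotation i = S[i:]+S[:i]):
  rot[0] = sassaf9$
  rot[1] = assaf9$s
  rot[2] = ssaf9$sa
  rot[3] = saf9$sas
  rot[4] = af9$sass
  rot[5] = f9$sassa
  rot[6] = 9$sassaf
  rot[7] = $sassaf9
Sorted (with $ < everything):
  sorted[0] = $sassaf9
  sorted[1] = 9$sassaf
  sorted[2] = af9$sass
  sorted[3] = assaf9$s
  sorted[4] = f9$sassa
  sorted[5] = saf9$sas
  sorted[6] = sassaf9$
  sorted[7] = ssaf9$sa
sorted[4] = f9$sassa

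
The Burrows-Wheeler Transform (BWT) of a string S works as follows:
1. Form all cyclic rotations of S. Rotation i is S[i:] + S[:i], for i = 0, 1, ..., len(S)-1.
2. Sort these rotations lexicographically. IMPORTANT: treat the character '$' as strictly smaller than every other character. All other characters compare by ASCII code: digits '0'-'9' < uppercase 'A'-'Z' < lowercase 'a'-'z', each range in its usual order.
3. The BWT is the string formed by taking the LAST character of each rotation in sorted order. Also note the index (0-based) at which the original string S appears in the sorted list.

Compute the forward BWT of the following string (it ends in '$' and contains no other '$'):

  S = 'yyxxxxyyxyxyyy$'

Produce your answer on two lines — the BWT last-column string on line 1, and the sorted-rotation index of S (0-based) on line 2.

All 15 rotations (rotation i = S[i:]+S[:i]):
  rot[0] = yyxxxxyyxyxyyy$
  rot[1] = yxxxxyyxyxyyy$y
  rot[2] = xxxxyyxyxyyy$yy
  rot[3] = xxxyyxyxyyy$yyx
  rot[4] = xxyyxyxyyy$yyxx
  rot[5] = xyyxyxyyy$yyxxx
  rot[6] = yyxyxyyy$yyxxxx
  rot[7] = yxyxyyy$yyxxxxy
  rot[8] = xyxyyy$yyxxxxyy
  rot[9] = yxyyy$yyxxxxyyx
  rot[10] = xyyy$yyxxxxyyxy
  rot[11] = yyy$yyxxxxyyxyx
  rot[12] = yy$yyxxxxyyxyxy
  rot[13] = y$yyxxxxyyxyxyy
  rot[14] = $yyxxxxyyxyxyyy
Sorted (with $ < everything):
  sorted[0] = $yyxxxxyyxyxyyy  (last char: 'y')
  sorted[1] = xxxxyyxyxyyy$yy  (last char: 'y')
  sorted[2] = xxxyyxyxyyy$yyx  (last char: 'x')
  sorted[3] = xxyyxyxyyy$yyxx  (last char: 'x')
  sorted[4] = xyxyyy$yyxxxxyy  (last char: 'y')
  sorted[5] = xyyxyxyyy$yyxxx  (last char: 'x')
  sorted[6] = xyyy$yyxxxxyyxy  (last char: 'y')
  sorted[7] = y$yyxxxxyyxyxyy  (last char: 'y')
  sorted[8] = yxxxxyyxyxyyy$y  (last char: 'y')
  sorted[9] = yxyxyyy$yyxxxxy  (last char: 'y')
  sorted[10] = yxyyy$yyxxxxyyx  (last char: 'x')
  sorted[11] = yy$yyxxxxyyxyxy  (last char: 'y')
  sorted[12] = yyxxxxyyxyxyyy$  (last char: '$')
  sorted[13] = yyxyxyyy$yyxxxx  (last char: 'x')
  sorted[14] = yyy$yyxxxxyyxyx  (last char: 'x')
Last column: yyxxyxyyyyxy$xx
Original string S is at sorted index 12

Answer: yyxxyxyyyyxy$xx
12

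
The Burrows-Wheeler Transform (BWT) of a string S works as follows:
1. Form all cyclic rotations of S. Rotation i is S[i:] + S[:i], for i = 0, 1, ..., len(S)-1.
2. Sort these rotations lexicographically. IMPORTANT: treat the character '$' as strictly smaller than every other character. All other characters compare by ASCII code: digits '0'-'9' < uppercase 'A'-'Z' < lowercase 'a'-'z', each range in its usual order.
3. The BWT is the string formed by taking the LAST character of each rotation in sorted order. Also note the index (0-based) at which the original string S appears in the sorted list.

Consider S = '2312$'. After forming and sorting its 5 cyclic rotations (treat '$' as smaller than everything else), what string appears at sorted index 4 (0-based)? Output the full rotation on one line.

Answer: 312$2

Derivation:
All 5 rotations (rotation i = S[i:]+S[:i]):
  rot[0] = 2312$
  rot[1] = 312$2
  rot[2] = 12$23
  rot[3] = 2$231
  rot[4] = $2312
Sorted (with $ < everything):
  sorted[0] = $2312
  sorted[1] = 12$23
  sorted[2] = 2$231
  sorted[3] = 2312$
  sorted[4] = 312$2
sorted[4] = 312$2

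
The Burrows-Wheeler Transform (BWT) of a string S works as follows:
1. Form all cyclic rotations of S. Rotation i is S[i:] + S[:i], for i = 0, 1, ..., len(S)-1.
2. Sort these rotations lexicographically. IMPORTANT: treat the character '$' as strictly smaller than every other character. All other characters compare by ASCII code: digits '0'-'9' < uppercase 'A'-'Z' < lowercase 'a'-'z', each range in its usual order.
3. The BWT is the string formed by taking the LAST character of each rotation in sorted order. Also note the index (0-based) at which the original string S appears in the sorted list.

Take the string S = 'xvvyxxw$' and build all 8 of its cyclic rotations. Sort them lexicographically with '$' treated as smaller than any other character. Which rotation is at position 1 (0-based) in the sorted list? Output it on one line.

Answer: vvyxxw$x

Derivation:
All 8 rotations (rotation i = S[i:]+S[:i]):
  rot[0] = xvvyxxw$
  rot[1] = vvyxxw$x
  rot[2] = vyxxw$xv
  rot[3] = yxxw$xvv
  rot[4] = xxw$xvvy
  rot[5] = xw$xvvyx
  rot[6] = w$xvvyxx
  rot[7] = $xvvyxxw
Sorted (with $ < everything):
  sorted[0] = $xvvyxxw
  sorted[1] = vvyxxw$x
  sorted[2] = vyxxw$xv
  sorted[3] = w$xvvyxx
  sorted[4] = xvvyxxw$
  sorted[5] = xw$xvvyx
  sorted[6] = xxw$xvvy
  sorted[7] = yxxw$xvv
sorted[1] = vvyxxw$x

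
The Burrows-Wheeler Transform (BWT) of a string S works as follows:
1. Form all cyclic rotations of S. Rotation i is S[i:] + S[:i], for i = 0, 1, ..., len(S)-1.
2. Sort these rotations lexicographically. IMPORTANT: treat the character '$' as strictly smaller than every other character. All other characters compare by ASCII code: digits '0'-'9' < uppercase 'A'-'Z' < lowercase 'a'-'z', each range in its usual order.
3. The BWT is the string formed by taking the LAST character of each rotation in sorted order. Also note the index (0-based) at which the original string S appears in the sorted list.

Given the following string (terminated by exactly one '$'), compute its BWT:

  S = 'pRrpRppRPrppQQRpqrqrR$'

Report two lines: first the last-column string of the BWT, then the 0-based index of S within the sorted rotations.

Answer: RRpQrppQpppr$rRRrpqRPq
12

Derivation:
All 22 rotations (rotation i = S[i:]+S[:i]):
  rot[0] = pRrpRppRPrppQQRpqrqrR$
  rot[1] = RrpRppRPrppQQRpqrqrR$p
  rot[2] = rpRppRPrppQQRpqrqrR$pR
  rot[3] = pRppRPrppQQRpqrqrR$pRr
  rot[4] = RppRPrppQQRpqrqrR$pRrp
  rot[5] = ppRPrppQQRpqrqrR$pRrpR
  rot[6] = pRPrppQQRpqrqrR$pRrpRp
  rot[7] = RPrppQQRpqrqrR$pRrpRpp
  rot[8] = PrppQQRpqrqrR$pRrpRppR
  rot[9] = rppQQRpqrqrR$pRrpRppRP
  rot[10] = ppQQRpqrqrR$pRrpRppRPr
  rot[11] = pQQRpqrqrR$pRrpRppRPrp
  rot[12] = QQRpqrqrR$pRrpRppRPrpp
  rot[13] = QRpqrqrR$pRrpRppRPrppQ
  rot[14] = RpqrqrR$pRrpRppRPrppQQ
  rot[15] = pqrqrR$pRrpRppRPrppQQR
  rot[16] = qrqrR$pRrpRppRPrppQQRp
  rot[17] = rqrR$pRrpRppRPrppQQRpq
  rot[18] = qrR$pRrpRppRPrppQQRpqr
  rot[19] = rR$pRrpRppRPrppQQRpqrq
  rot[20] = R$pRrpRppRPrppQQRpqrqr
  rot[21] = $pRrpRppRPrppQQRpqrqrR
Sorted (with $ < everything):
  sorted[0] = $pRrpRppRPrppQQRpqrqrR  (last char: 'R')
  sorted[1] = PrppQQRpqrqrR$pRrpRppR  (last char: 'R')
  sorted[2] = QQRpqrqrR$pRrpRppRPrpp  (last char: 'p')
  sorted[3] = QRpqrqrR$pRrpRppRPrppQ  (last char: 'Q')
  sorted[4] = R$pRrpRppRPrppQQRpqrqr  (last char: 'r')
  sorted[5] = RPrppQQRpqrqrR$pRrpRpp  (last char: 'p')
  sorted[6] = RppRPrppQQRpqrqrR$pRrp  (last char: 'p')
  sorted[7] = RpqrqrR$pRrpRppRPrppQQ  (last char: 'Q')
  sorted[8] = RrpRppRPrppQQRpqrqrR$p  (last char: 'p')
  sorted[9] = pQQRpqrqrR$pRrpRppRPrp  (last char: 'p')
  sorted[10] = pRPrppQQRpqrqrR$pRrpRp  (last char: 'p')
  sorted[11] = pRppRPrppQQRpqrqrR$pRr  (last char: 'r')
  sorted[12] = pRrpRppRPrppQQRpqrqrR$  (last char: '$')
  sorted[13] = ppQQRpqrqrR$pRrpRppRPr  (last char: 'r')
  sorted[14] = ppRPrppQQRpqrqrR$pRrpR  (last char: 'R')
  sorted[15] = pqrqrR$pRrpRppRPrppQQR  (last char: 'R')
  sorted[16] = qrR$pRrpRppRPrppQQRpqr  (last char: 'r')
  sorted[17] = qrqrR$pRrpRppRPrppQQRp  (last char: 'p')
  sorted[18] = rR$pRrpRppRPrppQQRpqrq  (last char: 'q')
  sorted[19] = rpRppRPrppQQRpqrqrR$pR  (last char: 'R')
  sorted[20] = rppQQRpqrqrR$pRrpRppRP  (last char: 'P')
  sorted[21] = rqrR$pRrpRppRPrppQQRpq  (last char: 'q')
Last column: RRpQrppQpppr$rRRrpqRPq
Original string S is at sorted index 12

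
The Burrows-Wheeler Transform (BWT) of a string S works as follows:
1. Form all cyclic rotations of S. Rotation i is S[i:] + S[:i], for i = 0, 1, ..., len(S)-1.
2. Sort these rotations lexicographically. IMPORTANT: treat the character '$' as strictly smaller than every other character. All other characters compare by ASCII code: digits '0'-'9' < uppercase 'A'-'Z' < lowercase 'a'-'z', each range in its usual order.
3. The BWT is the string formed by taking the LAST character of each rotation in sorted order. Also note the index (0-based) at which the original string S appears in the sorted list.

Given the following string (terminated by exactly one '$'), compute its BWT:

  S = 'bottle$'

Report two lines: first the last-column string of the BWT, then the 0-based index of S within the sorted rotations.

All 7 rotations (rotation i = S[i:]+S[:i]):
  rot[0] = bottle$
  rot[1] = ottle$b
  rot[2] = ttle$bo
  rot[3] = tle$bot
  rot[4] = le$bott
  rot[5] = e$bottl
  rot[6] = $bottle
Sorted (with $ < everything):
  sorted[0] = $bottle  (last char: 'e')
  sorted[1] = bottle$  (last char: '$')
  sorted[2] = e$bottl  (last char: 'l')
  sorted[3] = le$bott  (last char: 't')
  sorted[4] = ottle$b  (last char: 'b')
  sorted[5] = tle$bot  (last char: 't')
  sorted[6] = ttle$bo  (last char: 'o')
Last column: e$ltbto
Original string S is at sorted index 1

Answer: e$ltbto
1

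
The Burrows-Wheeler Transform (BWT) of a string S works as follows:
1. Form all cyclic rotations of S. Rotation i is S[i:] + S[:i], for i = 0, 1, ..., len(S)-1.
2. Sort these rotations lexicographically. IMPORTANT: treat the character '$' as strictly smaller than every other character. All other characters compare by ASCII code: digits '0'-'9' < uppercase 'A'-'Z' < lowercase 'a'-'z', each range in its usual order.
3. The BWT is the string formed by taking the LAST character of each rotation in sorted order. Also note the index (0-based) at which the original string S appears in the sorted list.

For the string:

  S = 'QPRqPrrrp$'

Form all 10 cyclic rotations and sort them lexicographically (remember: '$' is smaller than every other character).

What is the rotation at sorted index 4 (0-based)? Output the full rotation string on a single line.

Answer: RqPrrrp$QP

Derivation:
All 10 rotations (rotation i = S[i:]+S[:i]):
  rot[0] = QPRqPrrrp$
  rot[1] = PRqPrrrp$Q
  rot[2] = RqPrrrp$QP
  rot[3] = qPrrrp$QPR
  rot[4] = Prrrp$QPRq
  rot[5] = rrrp$QPRqP
  rot[6] = rrp$QPRqPr
  rot[7] = rp$QPRqPrr
  rot[8] = p$QPRqPrrr
  rot[9] = $QPRqPrrrp
Sorted (with $ < everything):
  sorted[0] = $QPRqPrrrp
  sorted[1] = PRqPrrrp$Q
  sorted[2] = Prrrp$QPRq
  sorted[3] = QPRqPrrrp$
  sorted[4] = RqPrrrp$QP
  sorted[5] = p$QPRqPrrr
  sorted[6] = qPrrrp$QPR
  sorted[7] = rp$QPRqPrr
  sorted[8] = rrp$QPRqPr
  sorted[9] = rrrp$QPRqP
sorted[4] = RqPrrrp$QP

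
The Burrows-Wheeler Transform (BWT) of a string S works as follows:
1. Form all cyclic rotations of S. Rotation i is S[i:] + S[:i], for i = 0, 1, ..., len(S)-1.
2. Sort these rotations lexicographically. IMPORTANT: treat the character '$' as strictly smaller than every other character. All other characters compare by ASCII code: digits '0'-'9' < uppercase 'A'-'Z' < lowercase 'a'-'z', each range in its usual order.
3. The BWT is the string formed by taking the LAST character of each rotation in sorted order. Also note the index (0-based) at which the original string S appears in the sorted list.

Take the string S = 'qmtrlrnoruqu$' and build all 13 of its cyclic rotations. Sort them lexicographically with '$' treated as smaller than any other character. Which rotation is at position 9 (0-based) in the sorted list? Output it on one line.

All 13 rotations (rotation i = S[i:]+S[:i]):
  rot[0] = qmtrlrnoruqu$
  rot[1] = mtrlrnoruqu$q
  rot[2] = trlrnoruqu$qm
  rot[3] = rlrnoruqu$qmt
  rot[4] = lrnoruqu$qmtr
  rot[5] = rnoruqu$qmtrl
  rot[6] = noruqu$qmtrlr
  rot[7] = oruqu$qmtrlrn
  rot[8] = ruqu$qmtrlrno
  rot[9] = uqu$qmtrlrnor
  rot[10] = qu$qmtrlrnoru
  rot[11] = u$qmtrlrnoruq
  rot[12] = $qmtrlrnoruqu
Sorted (with $ < everything):
  sorted[0] = $qmtrlrnoruqu
  sorted[1] = lrnoruqu$qmtr
  sorted[2] = mtrlrnoruqu$q
  sorted[3] = noruqu$qmtrlr
  sorted[4] = oruqu$qmtrlrn
  sorted[5] = qmtrlrnoruqu$
  sorted[6] = qu$qmtrlrnoru
  sorted[7] = rlrnoruqu$qmt
  sorted[8] = rnoruqu$qmtrl
  sorted[9] = ruqu$qmtrlrno
  sorted[10] = trlrnoruqu$qm
  sorted[11] = u$qmtrlrnoruq
  sorted[12] = uqu$qmtrlrnor
sorted[9] = ruqu$qmtrlrno

Answer: ruqu$qmtrlrno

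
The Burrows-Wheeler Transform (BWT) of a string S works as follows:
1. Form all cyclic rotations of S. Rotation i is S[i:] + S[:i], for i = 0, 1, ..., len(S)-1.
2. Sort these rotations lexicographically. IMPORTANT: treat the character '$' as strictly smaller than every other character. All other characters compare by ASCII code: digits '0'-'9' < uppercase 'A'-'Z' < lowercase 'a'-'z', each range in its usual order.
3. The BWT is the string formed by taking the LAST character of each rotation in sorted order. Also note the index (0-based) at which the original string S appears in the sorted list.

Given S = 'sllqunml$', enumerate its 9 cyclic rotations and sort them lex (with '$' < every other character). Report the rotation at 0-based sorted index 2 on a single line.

Answer: llqunml$s

Derivation:
All 9 rotations (rotation i = S[i:]+S[:i]):
  rot[0] = sllqunml$
  rot[1] = llqunml$s
  rot[2] = lqunml$sl
  rot[3] = qunml$sll
  rot[4] = unml$sllq
  rot[5] = nml$sllqu
  rot[6] = ml$sllqun
  rot[7] = l$sllqunm
  rot[8] = $sllqunml
Sorted (with $ < everything):
  sorted[0] = $sllqunml
  sorted[1] = l$sllqunm
  sorted[2] = llqunml$s
  sorted[3] = lqunml$sl
  sorted[4] = ml$sllqun
  sorted[5] = nml$sllqu
  sorted[6] = qunml$sll
  sorted[7] = sllqunml$
  sorted[8] = unml$sllq
sorted[2] = llqunml$s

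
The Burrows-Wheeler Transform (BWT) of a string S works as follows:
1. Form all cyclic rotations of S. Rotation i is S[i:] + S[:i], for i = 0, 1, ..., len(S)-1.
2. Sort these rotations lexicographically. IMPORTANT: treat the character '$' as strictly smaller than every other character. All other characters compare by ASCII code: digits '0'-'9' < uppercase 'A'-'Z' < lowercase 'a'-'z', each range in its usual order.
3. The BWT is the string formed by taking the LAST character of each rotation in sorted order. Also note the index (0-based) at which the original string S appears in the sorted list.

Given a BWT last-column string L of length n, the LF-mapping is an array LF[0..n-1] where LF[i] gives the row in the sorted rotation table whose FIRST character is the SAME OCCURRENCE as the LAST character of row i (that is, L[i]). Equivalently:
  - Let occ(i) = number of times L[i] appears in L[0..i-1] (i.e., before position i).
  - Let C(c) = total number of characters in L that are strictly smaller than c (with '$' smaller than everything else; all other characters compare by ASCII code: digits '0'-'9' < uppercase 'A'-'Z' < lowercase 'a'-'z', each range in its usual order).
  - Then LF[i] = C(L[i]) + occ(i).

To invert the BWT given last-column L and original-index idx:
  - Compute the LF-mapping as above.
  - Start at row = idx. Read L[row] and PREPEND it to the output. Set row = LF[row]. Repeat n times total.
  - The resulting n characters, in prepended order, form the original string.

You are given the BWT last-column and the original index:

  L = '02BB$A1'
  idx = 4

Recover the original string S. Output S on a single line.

Answer: AB1B20$

Derivation:
LF mapping: 1 3 5 6 0 4 2
Walk LF starting at row 4, prepending L[row]:
  step 1: row=4, L[4]='$', prepend. Next row=LF[4]=0
  step 2: row=0, L[0]='0', prepend. Next row=LF[0]=1
  step 3: row=1, L[1]='2', prepend. Next row=LF[1]=3
  step 4: row=3, L[3]='B', prepend. Next row=LF[3]=6
  step 5: row=6, L[6]='1', prepend. Next row=LF[6]=2
  step 6: row=2, L[2]='B', prepend. Next row=LF[2]=5
  step 7: row=5, L[5]='A', prepend. Next row=LF[5]=4
Reversed output: AB1B20$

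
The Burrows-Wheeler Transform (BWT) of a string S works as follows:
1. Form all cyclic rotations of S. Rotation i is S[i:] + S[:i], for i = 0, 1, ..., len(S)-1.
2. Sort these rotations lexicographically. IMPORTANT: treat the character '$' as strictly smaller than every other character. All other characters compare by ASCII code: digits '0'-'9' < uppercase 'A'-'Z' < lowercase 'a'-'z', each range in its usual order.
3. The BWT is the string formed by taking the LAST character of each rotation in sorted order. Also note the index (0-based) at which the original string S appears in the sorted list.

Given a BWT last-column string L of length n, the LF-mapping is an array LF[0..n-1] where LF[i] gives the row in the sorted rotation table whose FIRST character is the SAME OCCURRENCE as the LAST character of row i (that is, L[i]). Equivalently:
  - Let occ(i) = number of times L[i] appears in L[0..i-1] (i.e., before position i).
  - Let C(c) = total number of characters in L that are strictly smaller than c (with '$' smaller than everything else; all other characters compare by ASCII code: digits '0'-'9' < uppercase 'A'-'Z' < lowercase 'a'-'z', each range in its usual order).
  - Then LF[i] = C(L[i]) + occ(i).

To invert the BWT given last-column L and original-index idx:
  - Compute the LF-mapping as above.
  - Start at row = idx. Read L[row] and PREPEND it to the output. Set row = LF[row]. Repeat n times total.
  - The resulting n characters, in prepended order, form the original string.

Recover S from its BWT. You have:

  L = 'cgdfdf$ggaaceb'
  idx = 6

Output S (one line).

Answer: dafcgafbgegdc$

Derivation:
LF mapping: 4 11 6 9 7 10 0 12 13 1 2 5 8 3
Walk LF starting at row 6, prepending L[row]:
  step 1: row=6, L[6]='$', prepend. Next row=LF[6]=0
  step 2: row=0, L[0]='c', prepend. Next row=LF[0]=4
  step 3: row=4, L[4]='d', prepend. Next row=LF[4]=7
  step 4: row=7, L[7]='g', prepend. Next row=LF[7]=12
  step 5: row=12, L[12]='e', prepend. Next row=LF[12]=8
  step 6: row=8, L[8]='g', prepend. Next row=LF[8]=13
  step 7: row=13, L[13]='b', prepend. Next row=LF[13]=3
  step 8: row=3, L[3]='f', prepend. Next row=LF[3]=9
  step 9: row=9, L[9]='a', prepend. Next row=LF[9]=1
  step 10: row=1, L[1]='g', prepend. Next row=LF[1]=11
  step 11: row=11, L[11]='c', prepend. Next row=LF[11]=5
  step 12: row=5, L[5]='f', prepend. Next row=LF[5]=10
  step 13: row=10, L[10]='a', prepend. Next row=LF[10]=2
  step 14: row=2, L[2]='d', prepend. Next row=LF[2]=6
Reversed output: dafcgafbgegdc$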